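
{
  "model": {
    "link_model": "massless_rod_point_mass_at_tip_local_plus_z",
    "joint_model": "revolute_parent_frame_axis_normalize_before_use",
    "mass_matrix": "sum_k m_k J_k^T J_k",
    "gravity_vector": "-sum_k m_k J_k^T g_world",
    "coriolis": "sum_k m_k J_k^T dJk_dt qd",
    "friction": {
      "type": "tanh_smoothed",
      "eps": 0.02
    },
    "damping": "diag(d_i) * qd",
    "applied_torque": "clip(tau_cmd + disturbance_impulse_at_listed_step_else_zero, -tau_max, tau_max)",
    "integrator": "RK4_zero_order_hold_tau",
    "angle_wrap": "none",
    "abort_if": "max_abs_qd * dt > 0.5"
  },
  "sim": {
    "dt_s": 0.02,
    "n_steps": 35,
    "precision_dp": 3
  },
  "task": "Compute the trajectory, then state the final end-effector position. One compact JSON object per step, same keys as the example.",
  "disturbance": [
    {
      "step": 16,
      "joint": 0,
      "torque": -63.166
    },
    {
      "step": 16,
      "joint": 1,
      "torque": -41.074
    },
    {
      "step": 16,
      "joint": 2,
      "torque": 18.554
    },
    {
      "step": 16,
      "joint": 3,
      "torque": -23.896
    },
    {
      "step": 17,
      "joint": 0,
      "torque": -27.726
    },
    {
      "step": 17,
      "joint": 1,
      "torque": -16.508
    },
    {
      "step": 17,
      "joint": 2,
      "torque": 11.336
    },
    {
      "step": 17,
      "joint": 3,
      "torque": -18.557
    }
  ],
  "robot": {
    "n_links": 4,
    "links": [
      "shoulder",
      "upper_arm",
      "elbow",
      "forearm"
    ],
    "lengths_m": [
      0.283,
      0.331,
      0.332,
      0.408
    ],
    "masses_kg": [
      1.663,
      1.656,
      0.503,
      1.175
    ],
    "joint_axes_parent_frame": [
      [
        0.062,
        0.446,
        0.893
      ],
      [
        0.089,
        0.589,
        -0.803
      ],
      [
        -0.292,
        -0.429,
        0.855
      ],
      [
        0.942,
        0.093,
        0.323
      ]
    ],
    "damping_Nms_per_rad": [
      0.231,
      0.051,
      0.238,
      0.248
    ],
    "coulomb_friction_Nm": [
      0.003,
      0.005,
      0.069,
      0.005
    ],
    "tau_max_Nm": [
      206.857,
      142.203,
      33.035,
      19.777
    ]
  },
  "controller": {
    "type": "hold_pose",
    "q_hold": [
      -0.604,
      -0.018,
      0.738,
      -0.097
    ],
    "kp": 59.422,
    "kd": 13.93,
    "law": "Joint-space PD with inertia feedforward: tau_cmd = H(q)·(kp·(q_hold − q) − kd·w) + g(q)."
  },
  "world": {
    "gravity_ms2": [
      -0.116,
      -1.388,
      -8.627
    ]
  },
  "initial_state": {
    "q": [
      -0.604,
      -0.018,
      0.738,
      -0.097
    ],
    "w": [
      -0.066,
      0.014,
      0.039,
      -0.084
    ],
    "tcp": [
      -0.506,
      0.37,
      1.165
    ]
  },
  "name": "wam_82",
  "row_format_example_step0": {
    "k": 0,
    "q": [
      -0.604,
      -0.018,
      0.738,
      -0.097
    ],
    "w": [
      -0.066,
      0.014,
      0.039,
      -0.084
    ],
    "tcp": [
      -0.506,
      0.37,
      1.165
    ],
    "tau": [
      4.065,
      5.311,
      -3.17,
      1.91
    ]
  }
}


{"k":1,"q":[-0.605,-0.018,0.738,-0.099],"w":[-0.058,0.028,0.059,-0.04],"tcp":[-0.506,0.371,1.165],"tau":[3.868,5.175,-3.097,1.811]}
{"k":2,"q":[-0.606,-0.018,0.738,-0.1],"w":[-0.045,0.029,0.058,-0.017],"tcp":[-0.506,0.372,1.164],"tau":[3.707,5.061,-3.034,1.732]}
{"k":3,"q":[-0.606,-0.018,0.738,-0.101],"w":[-0.035,0.029,0.055,-0.0],"tcp":[-0.506,0.372,1.164],"tau":[3.575,4.966,-2.982,1.668]}
{"k":4,"q":[-0.606,-0.019,0.738,-0.101],"w":[-0.026,0.028,0.052,0.011],"tcp":[-0.506,0.372,1.164],"tau":[3.468,4.888,-2.94,1.617]}
{"k":5,"q":[-0.606,-0.019,0.738,-0.102],"w":[-0.02,0.028,0.05,0.02],"tcp":[-0.506,0.373,1.164],"tau":[3.381,4.824,-2.904,1.576]}
{"k":6,"q":[-0.607,-0.019,0.737,-0.102],"w":[-0.015,0.028,0.048,0.026],"tcp":[-0.506,0.373,1.164],"tau":[3.311,4.772,-2.876,1.542]}
{"k":7,"q":[-0.606,-0.019,0.737,-0.102],"w":[-0.011,0.028,0.047,0.03],"tcp":[-0.506,0.373,1.164],"tau":[3.255,4.729,-2.853,1.516]}
{"k":8,"q":[-0.606,-0.019,0.737,-0.102],"w":[-0.009,0.028,0.047,0.033],"tcp":[-0.506,0.373,1.164],"tau":[3.211,4.695,-2.834,1.495]}
{"k":9,"q":[-0.606,-0.019,0.737,-0.102],"w":[-0.007,0.029,0.046,0.035],"tcp":[-0.506,0.372,1.164],"tau":[3.177,4.668,-2.819,1.479]}
{"k":10,"q":[-0.606,-0.019,0.736,-0.102],"w":[-0.006,0.029,0.046,0.036],"tcp":[-0.506,0.372,1.164],"tau":[3.15,4.647,-2.807,1.466]}
{"k":11,"q":[-0.606,-0.02,0.736,-0.101],"w":[-0.005,0.029,0.046,0.037],"tcp":[-0.506,0.372,1.164],"tau":[3.129,4.631,-2.798,1.456]}
{"k":12,"q":[-0.605,-0.02,0.736,-0.101],"w":[-0.005,0.029,0.046,0.037],"tcp":[-0.506,0.372,1.164],"tau":[3.113,4.618,-2.791,1.448]}
{"k":13,"q":[-0.605,-0.02,0.736,-0.101],"w":[-0.005,0.029,0.047,0.037],"tcp":[-0.506,0.372,1.164],"tau":[3.102,4.609,-2.785,1.442]}
{"k":14,"q":[-0.605,-0.02,0.735,-0.101],"w":[-0.005,0.03,0.047,0.037],"tcp":[-0.506,0.372,1.164],"tau":[3.093,4.602,-2.781,1.438]}
{"k":15,"q":[-0.605,-0.02,0.735,-0.101],"w":[-0.006,0.03,0.047,0.036],"tcp":[-0.506,0.371,1.164],"tau":[3.088,4.597,-2.778,1.435]}
{"k":16,"q":[-0.605,-0.02,0.735,-0.101],"w":[-0.006,0.03,0.048,0.036],"tcp":[-0.506,0.371,1.165],"tau":[-60.082,-36.481,15.778,-19.777]}
{"k":17,"q":[-0.636,-0.004,0.753,-0.081],"w":[-3.045,1.367,1.451,1.764],"tcp":[-0.508,0.38,1.162],"tau":[-6.329,0.268,3.192,-10.923]}
{"k":18,"q":[-0.684,0.012,0.768,-0.078],"w":[-1.957,0.588,0.509,-1.152],"tcp":[-0.511,0.403,1.153],"tau":[25.576,19.766,-10.553,11.673]}
{"k":19,"q":[-0.716,0.019,0.772,-0.099],"w":[-1.19,0.131,0.061,-0.933],"tcp":[-0.512,0.426,1.142],"tau":[20.724,17.036,-9.131,9.387]}
{"k":20,"q":[-0.734,0.02,0.772,-0.115],"w":[-0.728,0.053,0.078,-0.595],"tcp":[-0.513,0.441,1.134],"tau":[16.791,14.517,-7.869,7.564]}
{"k":21,"q":[-0.745,0.02,0.773,-0.125],"w":[-0.382,0.012,0.074,-0.356],"tcp":[-0.514,0.45,1.129],"tau":[13.612,12.344,-6.776,6.118]}
{"k":22,"q":[-0.75,0.019,0.773,-0.131],"w":[-0.125,-0.008,0.065,-0.183],"tcp":[-0.515,0.454,1.126],"tau":[11.056,10.533,-5.863,4.97]}
{"k":23,"q":[-0.75,0.018,0.773,-0.134],"w":[0.063,-0.017,0.058,-0.056],"tcp":[-0.515,0.456,1.125],"tau":[9.012,9.057,-5.117,4.058]}
{"k":24,"q":[-0.747,0.017,0.773,-0.135],"w":[0.199,-0.022,0.05,0.035],"tcp":[-0.515,0.455,1.126],"tau":[7.388,7.872,-4.517,3.336]}
{"k":25,"q":[-0.742,0.016,0.773,-0.134],"w":[0.294,-0.027,0.042,0.098],"tcp":[-0.515,0.452,1.127],"tau":[6.107,6.934,-4.04,2.767]}
{"k":26,"q":[-0.735,0.015,0.772,-0.132],"w":[0.356,-0.029,0.036,0.141],"tcp":[-0.515,0.448,1.128],"tau":[5.104,6.198,-3.664,2.322]}
{"k":27,"q":[-0.727,0.013,0.772,-0.13],"w":[0.393,-0.03,0.032,0.17],"tcp":[-0.515,0.443,1.131],"tau":[4.327,5.626,-3.371,1.976]}
{"k":28,"q":[-0.719,0.012,0.771,-0.127],"w":[0.411,-0.031,0.029,0.187],"tcp":[-0.515,0.438,1.133],"tau":[3.732,5.187,-3.145,1.711]}
{"k":29,"q":[-0.71,0.011,0.771,-0.123],"w":[0.415,-0.03,0.026,0.195],"tcp":[-0.515,0.433,1.135],"tau":[3.283,4.853,-2.972,1.512]}
{"k":30,"q":[-0.702,0.01,0.77,-0.12],"w":[0.407,-0.028,0.025,0.196],"tcp":[-0.514,0.427,1.138],"tau":[2.952,4.602,-2.841,1.364]}
{"k":31,"q":[-0.693,0.008,0.77,-0.117],"w":[0.392,-0.026,0.024,0.193],"tcp":[-0.514,0.422,1.141],"tau":[2.713,4.418,-2.744,1.258]}
{"k":32,"q":[-0.685,0.007,0.769,-0.114],"w":[0.372,-0.023,0.023,0.186],"tcp":[-0.513,0.417,1.143],"tau":[2.548,4.285,-2.673,1.185]}
{"k":33,"q":[-0.678,0.006,0.768,-0.11],"w":[0.348,-0.02,0.023,0.177],"tcp":[-0.513,0.412,1.145],"tau":[2.44,4.193,-2.622,1.137]}
{"k":34,"q":[-0.671,0.005,0.768,-0.108],"w":[0.323,-0.017,0.024,0.166],"tcp":[-0.512,0.408,1.147],"tau":[2.376,4.133,-2.588,1.109]}
{"k":35,"q":[-0.664,0.004,0.767,-0.105],"w":[0.296,-0.013,0.024,0.155],"tcp":[-0.512,0.403,1.149]}
{"summary": "final tcp position (m): -0.512 0.403 1.149"}


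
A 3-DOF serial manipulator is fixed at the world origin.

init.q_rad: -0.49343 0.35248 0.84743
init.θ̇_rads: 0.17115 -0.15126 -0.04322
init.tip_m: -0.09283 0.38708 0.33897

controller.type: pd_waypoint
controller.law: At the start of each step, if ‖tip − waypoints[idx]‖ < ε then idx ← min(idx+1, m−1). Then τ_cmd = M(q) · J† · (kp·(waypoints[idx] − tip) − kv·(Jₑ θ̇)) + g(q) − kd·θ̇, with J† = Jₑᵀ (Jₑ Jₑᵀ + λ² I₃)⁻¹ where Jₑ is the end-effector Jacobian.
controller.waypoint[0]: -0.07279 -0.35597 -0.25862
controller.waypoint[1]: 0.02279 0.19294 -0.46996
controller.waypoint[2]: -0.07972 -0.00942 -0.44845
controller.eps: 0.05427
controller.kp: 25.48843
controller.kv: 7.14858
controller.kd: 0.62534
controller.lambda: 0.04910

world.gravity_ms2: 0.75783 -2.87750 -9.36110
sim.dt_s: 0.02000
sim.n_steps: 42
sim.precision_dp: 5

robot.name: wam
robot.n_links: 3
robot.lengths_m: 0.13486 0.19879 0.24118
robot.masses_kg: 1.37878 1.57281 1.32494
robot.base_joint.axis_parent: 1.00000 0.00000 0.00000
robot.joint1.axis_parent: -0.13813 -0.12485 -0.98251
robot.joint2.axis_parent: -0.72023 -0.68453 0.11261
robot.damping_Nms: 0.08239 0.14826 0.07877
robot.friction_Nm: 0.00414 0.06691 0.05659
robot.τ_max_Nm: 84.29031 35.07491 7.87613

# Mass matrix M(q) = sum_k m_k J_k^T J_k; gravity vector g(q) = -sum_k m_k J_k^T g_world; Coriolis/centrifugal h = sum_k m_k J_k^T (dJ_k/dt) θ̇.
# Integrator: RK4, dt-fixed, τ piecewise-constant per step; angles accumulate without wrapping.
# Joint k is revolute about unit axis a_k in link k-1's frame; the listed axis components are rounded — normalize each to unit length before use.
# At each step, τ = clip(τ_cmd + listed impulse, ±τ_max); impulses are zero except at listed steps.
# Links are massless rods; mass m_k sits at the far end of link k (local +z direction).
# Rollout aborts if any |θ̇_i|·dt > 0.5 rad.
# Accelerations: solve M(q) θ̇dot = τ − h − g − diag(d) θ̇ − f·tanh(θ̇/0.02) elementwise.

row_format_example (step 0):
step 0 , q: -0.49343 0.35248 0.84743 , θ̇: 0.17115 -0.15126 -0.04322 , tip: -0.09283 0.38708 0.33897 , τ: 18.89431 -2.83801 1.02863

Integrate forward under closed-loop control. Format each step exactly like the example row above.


step 1 , q: -0.47483 0.36405 0.87736 , θ̇: 1.66037 1.21054 2.99243 , tip: -0.09347 0.38265 0.33821 , τ: 15.94721 -3.39916 -1.26224
step 2 , q: -0.43426 0.38756 0.95178 , θ̇: 2.39159 1.12463 4.42427 , tip: -0.09511 0.37278 0.33425 , τ: 12.77953 -2.87570 -2.15599
step 3 , q: -0.38241 0.40675 1.04660 , θ̇: 2.79759 0.80617 5.04247 , tip: -0.09774 0.35850 0.32947 , τ: 9.81471 -2.22905 -2.41428
step 4 , q: -0.32418 0.41974 1.14947 , θ̇: 3.03359 0.50788 5.24066 , tip: -0.10082 0.34082 0.32464 , τ: 7.23273 -1.66114 -2.40764
step 5 , q: -0.26224 0.42727 1.25415 , θ̇: 3.17036 0.25762 5.22910 , tip: -0.10402 0.32062 0.31988 , τ: 5.05292 -1.18895 -2.31594
step 6 , q: -0.19818 0.43022 1.35756 , θ̇: 3.24569 0.04560 5.11624 , tip: -0.10718 0.29860 0.31509 , τ: 3.22661 -0.79500 -2.21861
step 7 , q: -0.13294 0.42949 1.45826 , θ̇: 3.28984 -0.10658 4.96126 , tip: -0.11021 0.27531 0.31007 , τ: 1.68453 -0.49518 -2.14895
step 8 , q: -0.06709 0.42590 1.55564 , θ̇: 3.30548 -0.24995 4.78402 , tip: -0.11299 0.25122 0.30462 , τ: 0.37142 -0.23107 -2.11021
step 9 , q: -0.00112 0.41943 1.64938 , θ̇: 3.30022 -0.39444 4.59663 , tip: -0.11556 0.22666 0.29860 , τ: -0.75935 0.01378 -2.10005
step 10 , q: 0.06461 0.41009 1.73933 , θ̇: 3.28121 -0.53953 4.40553 , tip: -0.11795 0.20190 0.29190 , τ: -1.74565 0.24295 -2.11339
step 11 , q: 0.12987 0.39784 1.82546 , θ̇: 3.25331 -0.68554 4.21317 , tip: -0.12018 0.17719 0.28445 , τ: -2.61610 0.45950 -2.14394
step 12 , q: 0.19453 0.38267 1.90774 , θ̇: 3.22012 -0.83261 4.02012 , tip: -0.12223 0.15271 0.27620 , τ: -3.39166 0.66538 -2.18554
step 13 , q: 0.25851 0.36456 1.98617 , θ̇: 3.18451 -0.98017 3.82616 , tip: -0.12408 0.12863 0.26713 , τ: -4.08713 0.86127 -2.23279
step 14 , q: 0.32177 0.34351 2.06070 , θ̇: 3.14900 -1.12664 3.63084 , tip: -0.12571 0.10510 0.25725 , τ: -4.71222 1.04669 -2.28122
step 15 , q: 0.38435 0.31958 2.13132 , θ̇: 3.11592 -1.26924 3.43381 , tip: -0.12707 0.08227 0.24658 , τ: -5.27225 1.21996 -2.32724
step 16 , q: 0.44632 0.29287 2.19799 , θ̇: 3.08766 -1.40392 3.23500 , tip: -0.12811 0.06027 0.23518 , τ: -5.76842 1.37836 -2.36818
step 17 , q: 0.50780 0.26359 2.26068 , θ̇: 3.06675 -1.52548 3.03470 , tip: -0.12878 0.03922 0.22310 , τ: -6.19770 1.51829 -2.40209
step 18 , q: 0.56897 0.23206 2.31936 , θ̇: 3.05611 -1.62781 2.83350 , tip: -0.12905 0.01924 0.21041 , τ: -6.55232 1.63552 -2.42767
step 19 , q: 0.63007 0.19873 2.37401 , θ̇: 3.05918 -1.70457 2.63211 , tip: -0.12886 0.00044 0.19721 , τ: -6.81932 1.72561 -2.44400
step 20 , q: 0.69140 0.16416 2.42464 , θ̇: 3.08032 -1.74994 2.43106 , tip: -0.12821 -0.01709 0.18358 , τ: -6.98043 1.78452 -2.45029
step 21 , q: 0.75341 0.12903 2.47126 , θ̇: 3.12515 -1.75950 2.23027 , tip: -0.12710 -0.03327 0.16964 , τ: -7.01375 1.80928 -2.44560
step 22 , q: 0.81662 0.09408 2.51386 , θ̇: 3.20092 -1.73112 2.02856 , tip: -0.12557 -0.04807 0.15549 , τ: -6.89886 1.79894 -2.42851
step 23 , q: 0.88174 0.06007 2.55239 , θ̇: 3.31644 -1.66552 1.82345 , tip: -0.12368 -0.06148 0.14123 , τ: -6.62748 1.75571 -2.39702
step 24 , q: 0.94968 0.02770 2.58676 , θ̇: 3.48101 -1.56679 1.61127 , tip: -0.12156 -0.07352 0.12693 , τ: -6.21932 1.68627 -2.34866
step 25 , q: 1.02148 -0.00243 2.61678 , θ̇: 3.70184 -1.44248 1.38778 , tip: -0.11934 -0.08427 0.11264 , τ: -5.73602 1.60258 -2.28079
step 26 , q: 1.09827 -0.02991 2.64220 , θ̇: 3.98005 -1.30309 1.14950 , tip: -0.11719 -0.09381 0.09835 , τ: -5.27878 1.52076 -2.19112
step 27 , q: 1.18113 -0.05455 2.66270 , θ̇: 4.30699 -1.15981 0.89509 , tip: -0.11531 -0.10221 0.08403 , τ: -4.95865 1.45707 -2.07807
step 28 , q: 1.27084 -0.07636 2.67798 , θ̇: 4.66335 -1.02075 0.62629 , tip: -0.11386 -0.10952 0.06960 , τ: -4.85009 1.42203 -1.94072
step 29 , q: 1.36771 -0.09544 2.68780 , θ̇: 5.02256 -0.88784 0.34757 , tip: -0.11300 -0.11576 0.05504 , τ: -4.95744 1.41645 -1.77822
step 30 , q: 1.47153 -0.11188 2.69201 , θ̇: 5.35723 -0.75663 0.06472 , tip: -0.11285 -0.12093 0.04032 , τ: -5.21448 1.43187 -1.58907
step 31 , q: 1.58160 -0.12550 2.69081 , θ̇: 5.64522 -0.60513 -0.18953 , tip: -0.11342 -0.12498 0.02546 , τ: -5.50697 1.44588 -1.40125
step 32 , q: 1.69683 -0.13614 2.68458 , θ̇: 5.87301 -0.45992 -0.44437 , tip: -0.11469 -0.12791 0.01053 , τ: -5.74208 1.46795 -1.17732
step 33 , q: 1.81603 -0.14364 2.67328 , θ̇: 6.03996 -0.29036 -0.69775 , tip: -0.11669 -0.12980 -0.00437 , τ: -5.82142 1.46909 -0.91157
step 34 , q: 1.93803 -0.14744 2.65697 , θ̇: 6.15102 -0.09031 -0.94511 , tip: -0.11936 -0.13078 -0.01911 , τ: -5.70613 1.44140 -0.60510
step 35 , q: 2.06172 -0.14738 2.63574 , θ̇: 6.20460 0.06834 -1.19357 , tip: -0.12266 -0.13103 -0.03370 , τ: -5.47688 1.44129 -0.25189
step 36 , q: 2.18600 -0.14413 2.60964 , θ̇: 6.21250 0.25961 -1.42964 , tip: -0.12654 -0.13072 -0.04826 , τ: -5.21740 1.41904 0.14202
step 37 , q: 2.31002 -0.13623 2.57912 , θ̇: 6.17784 0.53041 -1.63538 , tip: -0.13079 -0.13001 -0.06279 , τ: -5.03043 1.33919 0.55941
step 38 , q: 2.43270 -0.12295 2.54479 , θ̇: 6.07768 0.79695 -1.80992 , tip: -0.13515 -0.12904 -0.07735 , τ: -5.08503 1.26560 0.99331
step 39 , q: 2.55244 -0.10469 2.50737 , θ̇: 5.88420 1.02703 -1.94360 , tip: -0.13941 -0.12787 -0.09204 , τ: -5.41987 1.21520 1.43007
step 40 , q: 2.66712 -0.08246 2.46778 , θ̇: 5.57146 1.19338 -2.02654 , tip: -0.14332 -0.12649 -0.10689 , τ: -5.91576 1.19095 1.85168
step 41 , q: 2.77426 -0.05766 2.42708 , θ̇: 5.13168 1.28172 -2.05240 , tip: -0.14672 -0.12487 -0.12176 , τ: -6.36096 1.18236 2.23762
step 42 , q: 2.87149 -0.03183 2.38641 , θ̇: 4.58324 1.29548 -2.02110 , tip: -0.14949 -0.12303 -0.13640


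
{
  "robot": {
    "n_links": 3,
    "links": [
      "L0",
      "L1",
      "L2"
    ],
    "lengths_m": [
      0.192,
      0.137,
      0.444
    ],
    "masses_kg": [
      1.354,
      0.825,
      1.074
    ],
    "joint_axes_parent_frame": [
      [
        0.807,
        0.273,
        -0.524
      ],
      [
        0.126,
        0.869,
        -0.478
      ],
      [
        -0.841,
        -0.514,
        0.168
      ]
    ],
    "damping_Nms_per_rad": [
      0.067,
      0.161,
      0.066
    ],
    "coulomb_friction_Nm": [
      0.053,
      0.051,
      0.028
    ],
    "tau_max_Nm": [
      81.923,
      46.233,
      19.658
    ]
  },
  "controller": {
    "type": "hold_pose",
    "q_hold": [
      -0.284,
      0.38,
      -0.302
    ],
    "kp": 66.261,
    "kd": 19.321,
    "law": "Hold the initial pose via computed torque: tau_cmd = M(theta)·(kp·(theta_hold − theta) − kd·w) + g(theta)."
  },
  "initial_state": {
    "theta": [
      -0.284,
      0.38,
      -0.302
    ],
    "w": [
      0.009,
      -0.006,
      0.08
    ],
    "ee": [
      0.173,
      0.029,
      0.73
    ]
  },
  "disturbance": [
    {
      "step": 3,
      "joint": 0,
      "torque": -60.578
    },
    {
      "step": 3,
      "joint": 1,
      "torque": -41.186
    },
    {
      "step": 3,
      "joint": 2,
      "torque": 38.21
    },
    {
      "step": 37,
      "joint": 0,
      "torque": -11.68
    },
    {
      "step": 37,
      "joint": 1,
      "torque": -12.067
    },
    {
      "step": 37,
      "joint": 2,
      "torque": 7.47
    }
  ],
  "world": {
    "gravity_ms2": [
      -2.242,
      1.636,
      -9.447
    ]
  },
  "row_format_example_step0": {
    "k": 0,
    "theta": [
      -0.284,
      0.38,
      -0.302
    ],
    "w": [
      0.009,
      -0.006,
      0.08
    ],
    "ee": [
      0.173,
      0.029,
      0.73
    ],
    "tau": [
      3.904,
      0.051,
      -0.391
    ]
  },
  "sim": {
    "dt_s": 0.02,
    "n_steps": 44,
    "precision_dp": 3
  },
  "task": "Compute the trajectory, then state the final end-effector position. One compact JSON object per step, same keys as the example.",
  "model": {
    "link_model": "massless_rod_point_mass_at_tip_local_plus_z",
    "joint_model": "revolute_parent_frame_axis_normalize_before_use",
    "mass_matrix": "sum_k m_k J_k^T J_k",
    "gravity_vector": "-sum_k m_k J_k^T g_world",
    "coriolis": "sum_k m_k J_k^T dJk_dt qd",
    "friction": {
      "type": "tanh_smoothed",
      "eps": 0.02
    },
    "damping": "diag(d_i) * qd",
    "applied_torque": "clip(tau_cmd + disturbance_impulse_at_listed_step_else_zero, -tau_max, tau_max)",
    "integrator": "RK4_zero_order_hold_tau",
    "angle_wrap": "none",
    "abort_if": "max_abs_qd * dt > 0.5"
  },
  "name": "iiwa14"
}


{"k":1,"theta":[-0.284,0.38,-0.301],"w":[-0.003,-0.005,0.032],"ee":[0.172,0.03,0.73],"tau":[3.772,-0.021,-0.292]}
{"k":2,"theta":[-0.284,0.38,-0.301],"w":[-0.005,-0.004,0.01],"ee":[0.172,0.03,0.73],"tau":[3.675,-0.069,-0.228]}
{"k":3,"theta":[-0.284,0.38,-0.3],"w":[-0.003,-0.002,0.003],"ee":[0.172,0.03,0.73],"tau":[-56.97,-41.287,19.658]}
{"k":4,"theta":[-0.33,0.335,-0.385],"w":[-4.531,-4.722,-8.339],"ee":[0.157,0.034,0.729],"tau":[27.97,15.936,-8.235]}
{"k":5,"theta":[-0.399,0.257,-0.51],"w":[-2.411,-2.934,-4.28],"ee":[0.133,0.042,0.726],"tau":[20.12,9.651,-5.766]}
{"k":6,"theta":[-0.435,0.211,-0.573],"w":[-1.206,-1.58,-2.024],"ee":[0.12,0.047,0.723],"tau":[14.761,5.992,-3.868]}
{"k":7,"theta":[-0.452,0.188,-0.6],"w":[-0.491,-0.676,-0.736],"ee":[0.114,0.05,0.722],"tau":[11.145,3.815,-2.514]}
{"k":8,"theta":[-0.457,0.18,-0.607],"w":[-0.059,-0.121,0.005],"ee":[0.111,0.052,0.722],"tau":[8.715,2.491,-1.59]}
{"k":9,"theta":[-0.456,0.181,-0.603],"w":[0.181,0.173,0.375],"ee":[0.111,0.052,0.722],"tau":[7.114,1.695,-0.957]}
{"k":10,"theta":[-0.451,0.186,-0.594],"w":[0.319,0.331,0.573],"ee":[0.112,0.052,0.723],"tau":[6.039,1.192,-0.538]}
{"k":11,"theta":[-0.444,0.193,-0.582],"w":[0.395,0.414,0.674],"ee":[0.114,0.051,0.724],"tau":[5.309,0.862,-0.262]}
{"k":12,"theta":[-0.436,0.202,-0.568],"w":[0.432,0.452,0.717],"ee":[0.116,0.05,0.725],"tau":[4.81,0.639,-0.082]}
{"k":13,"theta":[-0.427,0.211,-0.553],"w":[0.443,0.464,0.725],"ee":[0.119,0.049,0.725],"tau":[4.468,0.485,0.034]}
{"k":14,"theta":[-0.418,0.22,-0.539],"w":[0.438,0.46,0.711],"ee":[0.121,0.048,0.726],"tau":[4.231,0.375,0.107]}
{"k":15,"theta":[-0.409,0.23,-0.525],"w":[0.424,0.448,0.684],"ee":[0.124,0.046,0.727],"tau":[4.065,0.294,0.152]}
{"k":16,"theta":[-0.401,0.238,-0.512],"w":[0.403,0.431,0.651],"ee":[0.126,0.045,0.727],"tau":[3.947,0.233,0.178]}
{"k":17,"theta":[-0.393,0.247,-0.499],"w":[0.38,0.412,0.614],"ee":[0.129,0.043,0.728],"tau":[3.863,0.186,0.191]}
{"k":18,"theta":[-0.386,0.255,-0.487],"w":[0.356,0.391,0.576],"ee":[0.132,0.042,0.728],"tau":[3.802,0.148,0.196]}
{"k":19,"theta":[-0.379,0.262,-0.476],"w":[0.332,0.37,0.539],"ee":[0.134,0.041,0.729],"tau":[3.757,0.116,0.195]}
{"k":20,"theta":[-0.373,0.27,-0.466],"w":[0.308,0.349,0.503],"ee":[0.136,0.04,0.729],"tau":[3.723,0.091,0.19]}
{"k":21,"theta":[-0.367,0.276,-0.456],"w":[0.285,0.329,0.469],"ee":[0.138,0.039,0.729],"tau":[3.698,0.069,0.183]}
{"k":22,"theta":[-0.361,0.283,-0.447],"w":[0.264,0.309,0.436],"ee":[0.141,0.038,0.73],"tau":[3.677,0.05,0.175]}
{"k":23,"theta":[-0.356,0.289,-0.439],"w":[0.244,0.29,0.405],"ee":[0.143,0.037,0.73],"tau":[3.661,0.034,0.165]}
{"k":24,"theta":[-0.352,0.294,-0.431],"w":[0.225,0.272,0.377],"ee":[0.144,0.036,0.73],"tau":[3.649,0.02,0.155]}
{"k":25,"theta":[-0.347,0.3,-0.424],"w":[0.207,0.255,0.35],"ee":[0.146,0.035,0.73],"tau":[3.638,0.008,0.145]}
{"k":26,"theta":[-0.343,0.305,-0.417],"w":[0.191,0.239,0.325],"ee":[0.148,0.035,0.73],"tau":[3.629,-0.003,0.135]}
{"k":27,"theta":[-0.34,0.309,-0.411],"w":[0.176,0.223,0.302],"ee":[0.149,0.034,0.73],"tau":[3.622,-0.012,0.126]}
{"k":28,"theta":[-0.336,0.313,-0.405],"w":[0.163,0.209,0.28],"ee":[0.151,0.033,0.73],"tau":[3.616,-0.02,0.116]}
{"k":29,"theta":[-0.333,0.317,-0.399],"w":[0.15,0.195,0.26],"ee":[0.152,0.033,0.73],"tau":[3.611,-0.028,0.107]}
{"k":30,"theta":[-0.33,0.321,-0.394],"w":[0.138,0.182,0.242],"ee":[0.153,0.032,0.73],"tau":[3.606,-0.034,0.098]}
{"k":31,"theta":[-0.328,0.325,-0.39],"w":[0.128,0.17,0.224],"ee":[0.155,0.032,0.73],"tau":[3.602,-0.04,0.09]}
{"k":32,"theta":[-0.325,0.328,-0.385],"w":[0.118,0.158,0.208],"ee":[0.156,0.032,0.73],"tau":[3.599,-0.045,0.082]}
{"k":33,"theta":[-0.323,0.331,-0.381],"w":[0.108,0.147,0.193],"ee":[0.157,0.031,0.73],"tau":[3.596,-0.05,0.074]}
{"k":34,"theta":[-0.321,0.334,-0.378],"w":[0.1,0.137,0.18],"ee":[0.158,0.031,0.73],"tau":[3.593,-0.054,0.067]}
{"k":35,"theta":[-0.319,0.337,-0.374],"w":[0.092,0.128,0.167],"ee":[0.159,0.031,0.73],"tau":[3.591,-0.057,0.061]}
{"k":36,"theta":[-0.317,0.339,-0.371],"w":[0.085,0.119,0.155],"ee":[0.16,0.03,0.73],"tau":[3.589,-0.061,0.054]}
{"k":37,"theta":[-0.316,0.341,-0.368],"w":[0.079,0.111,0.144],"ee":[0.16,0.03,0.73],"tau":[-8.093,-12.131,7.518]}
{"k":38,"theta":[-0.315,0.332,-0.367],"w":[0.022,-1.022,0.017],"ee":[0.157,0.031,0.731],"tau":[8.281,4.729,-2.979]}
{"k":39,"theta":[-0.314,0.317,-0.365],"w":[0.048,-0.532,0.113],"ee":[0.151,0.034,0.733],"tau":[6.772,3.118,-2.05]}
{"k":40,"theta":[-0.313,0.309,-0.363],"w":[0.056,-0.228,0.142],"ee":[0.147,0.035,0.735],"tau":[5.743,2.039,-1.394]}
{"k":41,"theta":[-0.312,0.306,-0.36],"w":[0.057,-0.04,0.145],"ee":[0.146,0.036,0.735],"tau":[5.042,1.316,-0.941]}
{"k":42,"theta":[-0.311,0.307,-0.357],"w":[0.055,0.064,0.128],"ee":[0.146,0.036,0.735],"tau":[4.565,0.858,-0.63]}
{"k":43,"theta":[-0.31,0.308,-0.355],"w":[0.051,0.12,0.109],"ee":[0.147,0.036,0.735],"tau":[4.24,0.561,-0.42]}
{"k":44,"theta":[-0.309,0.311,-0.353],"w":[0.047,0.151,0.094],"ee":[0.148,0.036,0.735]}
{"summary": "final ee position (m): 0.148 0.036 0.735"}


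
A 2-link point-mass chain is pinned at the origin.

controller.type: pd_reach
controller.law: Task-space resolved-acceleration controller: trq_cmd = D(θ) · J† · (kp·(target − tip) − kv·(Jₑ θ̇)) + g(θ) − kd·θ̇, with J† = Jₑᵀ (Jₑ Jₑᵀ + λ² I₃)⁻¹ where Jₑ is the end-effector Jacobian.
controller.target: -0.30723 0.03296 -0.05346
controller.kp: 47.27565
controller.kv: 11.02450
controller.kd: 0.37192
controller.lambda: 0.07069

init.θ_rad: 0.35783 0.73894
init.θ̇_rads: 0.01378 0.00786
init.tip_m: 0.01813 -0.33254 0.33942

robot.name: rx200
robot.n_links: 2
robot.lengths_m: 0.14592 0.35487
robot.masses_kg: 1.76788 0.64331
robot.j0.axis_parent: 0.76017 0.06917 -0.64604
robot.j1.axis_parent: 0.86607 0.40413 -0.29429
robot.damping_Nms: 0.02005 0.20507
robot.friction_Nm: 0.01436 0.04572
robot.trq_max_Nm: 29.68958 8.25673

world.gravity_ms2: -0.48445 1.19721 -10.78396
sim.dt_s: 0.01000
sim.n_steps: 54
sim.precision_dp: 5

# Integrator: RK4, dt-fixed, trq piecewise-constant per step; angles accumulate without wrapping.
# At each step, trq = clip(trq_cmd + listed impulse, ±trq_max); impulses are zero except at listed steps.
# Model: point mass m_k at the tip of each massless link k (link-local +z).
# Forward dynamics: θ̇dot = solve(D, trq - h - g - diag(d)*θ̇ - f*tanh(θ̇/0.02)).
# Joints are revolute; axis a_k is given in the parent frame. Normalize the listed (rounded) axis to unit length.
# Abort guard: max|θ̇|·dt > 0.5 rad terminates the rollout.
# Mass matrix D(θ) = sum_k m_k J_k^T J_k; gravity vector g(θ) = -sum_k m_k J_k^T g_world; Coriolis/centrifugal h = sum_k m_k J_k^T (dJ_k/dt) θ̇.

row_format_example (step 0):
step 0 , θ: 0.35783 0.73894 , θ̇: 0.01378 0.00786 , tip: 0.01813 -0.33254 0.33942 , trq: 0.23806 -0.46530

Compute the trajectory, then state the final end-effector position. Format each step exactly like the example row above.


step 1 , θ: 0.35879 0.73901 , θ̇: 0.17832 0.00697 , tip: 0.01794 -0.33281 0.33916 , trq: -0.05623 -0.60909
step 2 , θ: 0.36126 0.73913 , θ̇: 0.31510 0.01589 , tip: 0.01747 -0.33350 0.33850 , trq: -0.31054 -0.73881
step 3 , θ: 0.36499 0.73936 , θ̇: 0.43149 0.02809 , tip: 0.01675 -0.33454 0.33748 , trq: -0.53202 -0.85348
step 4 , θ: 0.36979 0.73972 , θ̇: 0.53039 0.04334 , tip: 0.01582 -0.33589 0.33615 , trq: -0.72557 -0.95551
step 5 , θ: 0.37551 0.74024 , θ̇: 0.61444 0.06120 , tip: 0.01470 -0.33750 0.33453 , trq: -0.89543 -1.04675
step 6 , θ: 0.38201 0.74095 , θ̇: 0.68633 0.08053 , tip: 0.01341 -0.33934 0.33265 , trq: -1.04531 -1.12832
step 7 , θ: 0.38919 0.74186 , θ̇: 0.74840 0.10025 , tip: 0.01198 -0.34137 0.33053 , trq: -1.17837 -1.20110
step 8 , θ: 0.39694 0.74296 , θ̇: 0.80248 0.11968 , tip: 0.01043 -0.34357 0.32820 , trq: -1.29724 -1.26599
step 9 , θ: 0.40520 0.74425 , θ̇: 0.85001 0.13846 , tip: 0.00875 -0.34591 0.32565 , trq: -1.40411 -1.32386
step 10 , θ: 0.41390 0.74573 , θ̇: 0.89210 0.15643 , tip: 0.00696 -0.34836 0.32293 , trq: -1.50081 -1.37558
step 11 , θ: 0.42301 0.74738 , θ̇: 0.92965 0.17355 , tip: 0.00507 -0.35091 0.32002 , trq: -1.58887 -1.42192
step 12 , θ: 0.43247 0.74920 , θ̇: 0.96336 0.18986 , tip: 0.00308 -0.35354 0.31696 , trq: -1.66958 -1.46359
step 13 , θ: 0.44225 0.75118 , θ̇: 0.99384 0.20543 , tip: 0.00100 -0.35623 0.31374 , trq: -1.74405 -1.50122
step 14 , θ: 0.45233 0.75332 , θ̇: 1.02157 0.22032 , tip: -0.00117 -0.35897 0.31037 , trq: -1.81319 -1.53537
step 15 , θ: 0.46266 0.75559 , θ̇: 1.04695 0.23464 , tip: -0.00342 -0.36176 0.30687 , trq: -1.87781 -1.56651
step 16 , θ: 0.47325 0.75801 , θ̇: 1.07033 0.24846 , tip: -0.00575 -0.36457 0.30323 , trq: -1.93857 -1.59506
step 17 , θ: 0.48405 0.76057 , θ̇: 1.09199 0.26186 , tip: -0.00816 -0.36739 0.29946 , trq: -1.99604 -1.62138
step 18 , θ: 0.49507 0.76325 , θ̇: 1.11216 0.27490 , tip: -0.01065 -0.37023 0.29558 , trq: -2.05070 -1.64578
step 19 , θ: 0.50628 0.76607 , θ̇: 1.13106 0.28765 , tip: -0.01321 -0.37307 0.29157 , trq: -2.10296 -1.66851
step 20 , θ: 0.51768 0.76901 , θ̇: 1.14886 0.30015 , tip: -0.01585 -0.37590 0.28744 , trq: -2.15317 -1.68981
step 21 , θ: 0.52925 0.77208 , θ̇: 1.16569 0.31245 , tip: -0.01855 -0.37871 0.28320 , trq: -2.20163 -1.70987
step 22 , θ: 0.54098 0.77526 , θ̇: 1.18169 0.32459 , tip: -0.02133 -0.38151 0.27884 , trq: -2.24858 -1.72884
step 23 , θ: 0.55287 0.77857 , θ̇: 1.19697 0.33659 , tip: -0.02418 -0.38428 0.27438 , trq: -2.29422 -1.74686
step 24 , θ: 0.56491 0.78200 , θ̇: 1.21159 0.34848 , tip: -0.02710 -0.38701 0.26981 , trq: -2.33875 -1.76405
step 25 , θ: 0.57709 0.78555 , θ̇: 1.22565 0.36029 , tip: -0.03009 -0.38971 0.26513 , trq: -2.38229 -1.78050
step 26 , θ: 0.58941 0.78921 , θ̇: 1.23921 0.37201 , tip: -0.03314 -0.39237 0.26034 , trq: -2.42498 -1.79630
step 27 , θ: 0.60186 0.79300 , θ̇: 1.25231 0.38367 , tip: -0.03626 -0.39497 0.25546 , trq: -2.46692 -1.81150
step 28 , θ: 0.61445 0.79689 , θ̇: 1.26500 0.39528 , tip: -0.03945 -0.39752 0.25047 , trq: -2.50817 -1.82617
step 29 , θ: 0.62715 0.80091 , θ̇: 1.27732 0.40682 , tip: -0.04271 -0.40001 0.24538 , trq: -2.54882 -1.84035
step 30 , θ: 0.63998 0.80504 , θ̇: 1.28929 0.41832 , tip: -0.04603 -0.40243 0.24018 , trq: -2.58891 -1.85407
step 31 , θ: 0.65293 0.80928 , θ̇: 1.30095 0.42976 , tip: -0.04942 -0.40478 0.23489 , trq: -2.62849 -1.86737
step 32 , θ: 0.66599 0.81364 , θ̇: 1.31231 0.44115 , tip: -0.05287 -0.40706 0.22951 , trq: -2.66757 -1.88025
step 33 , θ: 0.67917 0.81811 , θ̇: 1.32339 0.45247 , tip: -0.05639 -0.40926 0.22403 , trq: -2.70619 -1.89274
step 34 , θ: 0.69245 0.82269 , θ̇: 1.33420 0.46372 , tip: -0.05996 -0.41137 0.21845 , trq: -2.74435 -1.90485
step 35 , θ: 0.70584 0.82739 , θ̇: 1.34475 0.47490 , tip: -0.06360 -0.41339 0.21278 , trq: -2.78207 -1.91658
step 36 , θ: 0.71933 0.83220 , θ̇: 1.35504 0.48598 , tip: -0.06730 -0.41532 0.20702 , trq: -2.81934 -1.92794
step 37 , θ: 0.73293 0.83712 , θ̇: 1.36509 0.49697 , tip: -0.07106 -0.41715 0.20118 , trq: -2.85616 -1.93892
step 38 , θ: 0.74663 0.84215 , θ̇: 1.37490 0.50785 , tip: -0.07488 -0.41887 0.19525 , trq: -2.89251 -1.94952
step 39 , θ: 0.76042 0.84728 , θ̇: 1.38446 0.51860 , tip: -0.07876 -0.42049 0.18923 , trq: -2.92840 -1.95974
step 40 , θ: 0.77431 0.85252 , θ̇: 1.39378 0.52922 , tip: -0.08269 -0.42198 0.18313 , trq: -2.96380 -1.96956
step 41 , θ: 0.78829 0.85787 , θ̇: 1.40285 0.53968 , tip: -0.08668 -0.42336 0.17696 , trq: -2.99869 -1.97898
step 42 , θ: 0.80235 0.86332 , θ̇: 1.41167 0.54998 , tip: -0.09072 -0.42462 0.17071 , trq: -3.03305 -1.98798
step 43 , θ: 0.81651 0.86888 , θ̇: 1.42025 0.56010 , tip: -0.09481 -0.42575 0.16438 , trq: -3.06686 -1.99656
step 44 , θ: 0.83075 0.87453 , θ̇: 1.42857 0.57002 , tip: -0.09895 -0.42675 0.15799 , trq: -3.10009 -2.00470
step 45 , θ: 0.84507 0.88029 , θ̇: 1.43663 0.57972 , tip: -0.10313 -0.42761 0.15153 , trq: -3.13272 -2.01239
step 46 , θ: 0.85947 0.88613 , θ̇: 1.44442 0.58919 , tip: -0.10736 -0.42833 0.14501 , trq: -3.16472 -2.01961
step 47 , θ: 0.87395 0.89208 , θ̇: 1.45195 0.59842 , tip: -0.11163 -0.42890 0.13843 , trq: -3.19606 -2.02634
step 48 , θ: 0.88850 0.89811 , θ̇: 1.45919 0.60738 , tip: -0.11595 -0.42933 0.13179 , trq: -3.22671 -2.03258
step 49 , θ: 0.90312 0.90423 , θ̇: 1.46615 0.61606 , tip: -0.12030 -0.42961 0.12510 , trq: -3.25665 -2.03830
step 50 , θ: 0.91782 0.91044 , θ̇: 1.47282 0.62445 , tip: -0.12468 -0.42972 0.11837 , trq: -3.28583 -2.04349
step 51 , θ: 0.93257 0.91673 , θ̇: 1.47919 0.63252 , tip: -0.12910 -0.42969 0.11159 , trq: -3.31423 -2.04814
step 52 , θ: 0.94739 0.92309 , θ̇: 1.48524 0.64027 , tip: -0.13354 -0.42948 0.10478 , trq: -3.34181 -2.05223
step 53 , θ: 0.96227 0.92954 , θ̇: 1.49099 0.64767 , tip: -0.13801 -0.42912 0.09794 , trq: -3.36855 -2.05574
step 54 , θ: 0.97720 0.93605 , θ̇: 1.49640 0.65472 , tip: -0.14250 -0.42859 0.09107
final tip position (m): -0.14250 -0.42859 0.09107


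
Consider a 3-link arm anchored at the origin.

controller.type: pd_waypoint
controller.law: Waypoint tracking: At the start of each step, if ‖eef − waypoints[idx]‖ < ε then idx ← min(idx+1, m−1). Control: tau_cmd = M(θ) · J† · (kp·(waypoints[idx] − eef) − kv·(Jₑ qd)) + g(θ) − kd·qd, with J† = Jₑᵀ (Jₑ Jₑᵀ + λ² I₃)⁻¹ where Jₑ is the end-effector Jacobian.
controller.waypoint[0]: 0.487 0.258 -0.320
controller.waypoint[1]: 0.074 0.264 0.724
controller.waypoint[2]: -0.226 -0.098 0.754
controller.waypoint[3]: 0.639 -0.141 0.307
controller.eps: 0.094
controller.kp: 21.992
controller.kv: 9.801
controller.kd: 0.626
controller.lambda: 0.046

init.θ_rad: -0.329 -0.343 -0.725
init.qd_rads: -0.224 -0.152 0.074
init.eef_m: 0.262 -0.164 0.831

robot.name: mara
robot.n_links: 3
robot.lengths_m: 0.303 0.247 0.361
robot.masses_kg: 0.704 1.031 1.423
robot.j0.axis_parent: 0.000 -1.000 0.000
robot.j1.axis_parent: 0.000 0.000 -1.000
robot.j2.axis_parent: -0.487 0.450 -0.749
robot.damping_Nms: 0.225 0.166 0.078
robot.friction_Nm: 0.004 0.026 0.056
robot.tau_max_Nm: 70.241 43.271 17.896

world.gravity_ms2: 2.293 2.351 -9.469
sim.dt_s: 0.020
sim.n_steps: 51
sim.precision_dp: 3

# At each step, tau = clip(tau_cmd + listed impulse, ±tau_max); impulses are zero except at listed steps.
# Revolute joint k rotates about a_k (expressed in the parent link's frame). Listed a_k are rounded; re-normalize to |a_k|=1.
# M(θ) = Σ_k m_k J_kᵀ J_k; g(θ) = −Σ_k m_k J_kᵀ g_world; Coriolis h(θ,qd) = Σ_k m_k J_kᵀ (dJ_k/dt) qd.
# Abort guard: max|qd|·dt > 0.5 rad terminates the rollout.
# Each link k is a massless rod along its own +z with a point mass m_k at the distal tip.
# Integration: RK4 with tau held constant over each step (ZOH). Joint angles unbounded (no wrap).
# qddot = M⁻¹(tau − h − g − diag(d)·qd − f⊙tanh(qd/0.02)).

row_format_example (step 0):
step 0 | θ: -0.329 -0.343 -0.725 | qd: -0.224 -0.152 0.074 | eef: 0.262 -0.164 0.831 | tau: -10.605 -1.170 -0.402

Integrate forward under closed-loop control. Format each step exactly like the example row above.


step 1 | θ: -0.338 -0.334 -0.726 | qd: -0.663 1.000 -0.189 | eef: 0.268 -0.164 0.829 | tau: -7.251 -1.413 0.006
step 2 | θ: -0.353 -0.319 -0.730 | qd: -0.833 0.471 -0.173 | eef: 0.278 -0.164 0.825 | tau: -3.667 -0.539 0.149
step 3 | θ: -0.372 -0.307 -0.734 | qd: -1.068 0.755 -0.234 | eef: 0.292 -0.165 0.820 | tau: -1.113 -0.332 0.296
step 4 | θ: -0.395 -0.293 -0.739 | qd: -1.224 0.676 -0.218 | eef: 0.308 -0.165 0.814 | tau: 1.190 0.077 0.353
step 5 | θ: -0.421 -0.278 -0.743 | qd: -1.377 0.775 -0.212 | eef: 0.327 -0.166 0.806 | tau: 3.039 0.310 0.390
step 6 | θ: -0.450 -0.262 -0.747 | qd: -1.501 0.805 -0.184 | eef: 0.348 -0.166 0.797 | tau: 4.652 0.556 0.389
step 7 | θ: -0.481 -0.245 -0.750 | qd: -1.613 0.874 -0.156 | eef: 0.370 -0.166 0.787 | tau: 6.032 0.743 0.369
step 8 | θ: -0.514 -0.227 -0.753 | qd: -1.711 0.933 -0.122 | eef: 0.393 -0.166 0.775 | tau: 7.261 0.915 0.326
step 9 | θ: -0.549 -0.208 -0.755 | qd: -1.798 1.000 -0.087 | eef: 0.417 -0.166 0.762 | tau: 8.367 1.059 0.266
step 10 | θ: -0.586 -0.187 -0.757 | qd: -1.875 1.064 -0.051 | eef: 0.442 -0.165 0.748 | tau: 9.392 1.187 0.189
step 11 | θ: -0.624 -0.165 -0.757 | qd: -1.944 1.130 -0.018 | eef: 0.467 -0.164 0.733 | tau: 10.356 1.299 0.098
step 12 | θ: -0.663 -0.142 -0.757 | qd: -2.006 1.201 0.004 | eef: 0.493 -0.163 0.716 | tau: 11.272 1.393 0.003
step 13 | θ: -0.704 -0.117 -0.757 | qd: -2.059 1.266 0.018 | eef: 0.518 -0.162 0.698 | tau: 12.155 1.480 -0.096
step 14 | θ: -0.746 -0.092 -0.757 | qd: -2.105 1.320 0.030 | eef: 0.544 -0.160 0.679 | tau: 13.017 1.561 -0.211
step 15 | θ: -0.788 -0.065 -0.756 | qd: -2.143 1.368 0.044 | eef: 0.569 -0.158 0.658 | tau: 13.861 1.633 -0.343
step 16 | θ: -0.831 -0.037 -0.755 | qd: -2.174 1.409 0.057 | eef: 0.594 -0.156 0.636 | tau: 14.687 1.695 -0.491
step 17 | θ: -0.875 -0.009 -0.754 | qd: -2.198 1.445 0.070 | eef: 0.619 -0.154 0.613 | tau: 15.492 1.747 -0.652
step 18 | θ: -0.919 0.021 -0.752 | qd: -2.214 1.475 0.081 | eef: 0.643 -0.151 0.589 | tau: 16.274 1.788 -0.824
step 19 | θ: -0.964 0.050 -0.751 | qd: -2.224 1.500 0.090 | eef: 0.666 -0.149 0.564 | tau: 17.025 1.818 -1.004
step 20 | θ: -1.008 0.080 -0.749 | qd: -2.227 1.519 0.097 | eef: 0.688 -0.146 0.537 | tau: 17.740 1.837 -1.191
step 21 | θ: -1.053 0.111 -0.747 | qd: -2.223 1.533 0.102 | eef: 0.709 -0.143 0.510 | tau: 18.412 1.845 -1.381
step 22 | θ: -1.097 0.142 -0.745 | qd: -2.213 1.544 0.103 | eef: 0.729 -0.139 0.482 | tau: 19.037 1.842 -1.572
step 23 | θ: -1.141 0.172 -0.743 | qd: -2.198 1.551 0.102 | eef: 0.748 -0.136 0.453 | tau: 19.609 1.829 -1.763
step 24 | θ: -1.185 0.203 -0.741 | qd: -2.178 1.555 0.098 | eef: 0.766 -0.132 0.424 | tau: 20.125 1.806 -1.951
step 25 | θ: -1.228 0.235 -0.739 | qd: -2.153 1.557 0.091 | eef: 0.783 -0.129 0.394 | tau: 20.583 1.774 -2.134
step 26 | θ: -1.271 0.266 -0.737 | qd: -2.124 1.557 0.080 | eef: 0.798 -0.125 0.364 | tau: 20.981 1.733 -2.312
step 27 | θ: -1.313 0.297 -0.736 | qd: -2.092 1.555 0.067 | eef: 0.812 -0.121 0.333 | tau: 21.319 1.685 -2.482
step 28 | θ: -1.354 0.328 -0.735 | qd: -2.057 1.553 0.050 | eef: 0.824 -0.117 0.303 | tau: 21.599 1.630 -2.644
step 29 | θ: -1.395 0.359 -0.734 | qd: -2.020 1.549 0.031 | eef: 0.835 -0.113 0.273 | tau: 21.821 1.570 -2.797
step 30 | θ: -1.435 0.390 -0.734 | qd: -1.979 1.540 0.015 | eef: 0.845 -0.109 0.242 | tau: 21.991 1.508 -2.946
step 31 | θ: -1.474 0.420 -0.734 | qd: -1.935 1.524 0.006 | eef: 0.854 -0.105 0.212 | tau: 22.114 1.445 -3.095
step 32 | θ: -1.513 0.451 -0.734 | qd: -1.891 1.515 -0.006 | eef: 0.861 -0.101 0.183 | tau: 22.186 1.371 -3.233
step 33 | θ: -1.550 0.481 -0.734 | qd: -1.845 1.504 -0.018 | eef: 0.867 -0.098 0.153 | tau: 22.215 1.295 -3.364
step 34 | θ: -1.587 0.511 -0.735 | qd: -1.799 1.498 -0.035 | eef: 0.872 -0.094 0.125 | tau: 22.201 1.213 -3.482
step 35 | θ: -1.622 0.541 -0.736 | qd: -1.754 1.495 -0.059 | eef: 0.876 -0.089 0.096 | tau: 22.145 1.128 -3.584
step 36 | θ: -1.657 0.570 -0.737 | qd: -1.709 1.493 -0.089 | eef: 0.879 -0.085 0.069 | tau: 22.052 1.043 -3.671
step 37 | θ: -1.690 0.600 -0.739 | qd: -1.664 1.489 -0.124 | eef: 0.881 -0.082 0.042 | tau: 21.927 0.959 -3.745
step 38 | θ: -1.723 0.630 -0.742 | qd: -1.621 1.484 -0.161 | eef: 0.882 -0.078 0.016 | tau: 21.772 0.877 -3.808
step 39 | θ: -1.755 0.659 -0.746 | qd: -1.577 1.478 -0.201 | eef: 0.882 -0.074 -0.010 | tau: 21.592 0.797 -3.860
step 40 | θ: -1.786 0.689 -0.750 | qd: -1.535 1.472 -0.242 | eef: 0.882 -0.070 -0.034 | tau: 21.390 0.719 -3.903
step 41 | θ: -1.817 0.718 -0.755 | qd: -1.494 1.466 -0.285 | eef: 0.880 -0.066 -0.058 | tau: 21.170 0.642 -3.937
step 42 | θ: -1.846 0.747 -0.762 | qd: -1.453 1.459 -0.328 | eef: 0.878 -0.062 -0.081 | tau: 20.935 0.567 -3.963
step 43 | θ: -1.875 0.777 -0.769 | qd: -1.413 1.451 -0.372 | eef: 0.876 -0.058 -0.103 | tau: 20.687 0.494 -3.983
step 44 | θ: -1.903 0.805 -0.777 | qd: -1.375 1.443 -0.414 | eef: 0.873 -0.055 -0.124 | tau: 20.429 0.422 -3.997
step 45 | θ: -1.930 0.834 -0.785 | qd: -1.336 1.434 -0.456 | eef: 0.869 -0.051 -0.145 | tau: 20.163 0.351 -4.005
step 46 | θ: -1.956 0.863 -0.795 | qd: -1.299 1.425 -0.497 | eef: 0.865 -0.047 -0.165 | tau: 19.891 0.282 -4.009
step 47 | θ: -1.982 0.891 -0.805 | qd: -1.262 1.415 -0.536 | eef: 0.861 -0.043 -0.183 | tau: 19.614 0.215 -4.009
step 48 | θ: -2.007 0.919 -0.816 | qd: -1.225 1.405 -0.573 | eef: 0.856 -0.040 -0.201 | tau: 19.333 0.148 -4.006
step 49 | θ: -2.031 0.947 -0.828 | qd: -1.189 1.394 -0.608 | eef: 0.851 -0.036 -0.219 | tau: 19.050 0.083 -3.999
step 50 | θ: -2.054 0.975 -0.841 | qd: -1.154 1.383 -0.641 | eef: 0.846 -0.032 -0.235 | tau: 18.765 0.019 -3.990
step 51 | θ: -2.077 1.002 -0.854 | qd: -1.118 1.371 -0.672 | eef: 0.841 -0.029 -0.251


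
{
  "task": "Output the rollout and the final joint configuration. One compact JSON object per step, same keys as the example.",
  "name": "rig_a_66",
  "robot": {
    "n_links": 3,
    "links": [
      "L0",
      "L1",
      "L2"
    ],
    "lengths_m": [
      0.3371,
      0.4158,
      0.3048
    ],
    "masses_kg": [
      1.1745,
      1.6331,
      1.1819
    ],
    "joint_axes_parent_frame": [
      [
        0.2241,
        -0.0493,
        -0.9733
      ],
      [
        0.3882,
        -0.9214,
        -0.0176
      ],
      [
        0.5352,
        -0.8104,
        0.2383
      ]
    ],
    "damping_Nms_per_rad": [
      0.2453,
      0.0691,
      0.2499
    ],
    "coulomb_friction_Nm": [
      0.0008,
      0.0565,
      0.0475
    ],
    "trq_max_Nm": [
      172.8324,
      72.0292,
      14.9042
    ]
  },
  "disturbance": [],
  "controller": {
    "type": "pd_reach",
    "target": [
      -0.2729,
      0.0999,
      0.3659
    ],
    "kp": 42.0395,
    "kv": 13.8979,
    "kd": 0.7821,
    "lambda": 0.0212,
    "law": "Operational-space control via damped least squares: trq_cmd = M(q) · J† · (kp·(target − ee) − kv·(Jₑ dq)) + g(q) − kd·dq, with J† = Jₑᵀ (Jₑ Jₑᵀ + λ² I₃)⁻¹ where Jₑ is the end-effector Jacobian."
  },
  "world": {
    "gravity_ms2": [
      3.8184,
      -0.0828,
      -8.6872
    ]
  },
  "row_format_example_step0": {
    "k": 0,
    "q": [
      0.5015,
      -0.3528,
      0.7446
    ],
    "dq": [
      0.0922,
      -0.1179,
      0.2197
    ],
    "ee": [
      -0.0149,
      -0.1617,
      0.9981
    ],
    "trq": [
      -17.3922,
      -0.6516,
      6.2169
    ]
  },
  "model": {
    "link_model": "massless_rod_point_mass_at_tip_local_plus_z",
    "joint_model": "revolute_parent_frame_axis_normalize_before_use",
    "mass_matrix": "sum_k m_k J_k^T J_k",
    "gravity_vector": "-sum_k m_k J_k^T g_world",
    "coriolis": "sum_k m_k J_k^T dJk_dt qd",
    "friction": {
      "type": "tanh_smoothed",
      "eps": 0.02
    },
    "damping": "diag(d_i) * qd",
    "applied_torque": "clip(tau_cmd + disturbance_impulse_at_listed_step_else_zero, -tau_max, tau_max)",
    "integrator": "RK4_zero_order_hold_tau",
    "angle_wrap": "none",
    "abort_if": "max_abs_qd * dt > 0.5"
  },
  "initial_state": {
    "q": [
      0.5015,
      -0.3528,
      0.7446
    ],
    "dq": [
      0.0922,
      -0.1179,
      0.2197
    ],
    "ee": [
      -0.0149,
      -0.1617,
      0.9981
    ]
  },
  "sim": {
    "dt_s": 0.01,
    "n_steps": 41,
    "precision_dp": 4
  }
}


{"k":1,"q":[0.4966,-0.3555,0.7573],"dq":[-1.0632,-0.4186,2.3004],"ee":[-0.0154,-0.1615,0.9965],"trq":[-13.9863,1.1082,3.7538]}
{"k":2,"q":[0.4816,-0.3605,0.7868],"dq":[-1.9352,-0.5697,3.5831],"ee":[-0.0165,-0.1603,0.993],"trq":[-11.2555,3.2243,2.2642]}
{"k":3,"q":[0.4589,-0.3664,0.8264],"dq":[-2.6051,-0.6092,4.3204],"ee":[-0.0179,-0.1582,0.9881],"trq":[-9.1124,5.3489,1.3872]}
{"k":4,"q":[0.4302,-0.3723,0.8716],"dq":[-3.134,-0.5715,4.7038],"ee":[-0.0193,-0.1556,0.9822],"trq":[-7.4749,7.2897,0.8717]}
{"k":5,"q":[0.3967,-0.3776,0.9194],"dq":[-3.5676,-0.4816,4.866],"ee":[-0.0205,-0.1525,0.9757],"trq":[-6.2625,8.9715,0.5555]}
{"k":6,"q":[0.3591,-0.3817,0.9682],"dq":[-3.9406,-0.3563,4.8939],"ee":[-0.0215,-0.1491,0.9687],"trq":[-5.4021,10.3878,0.339]}
{"k":7,"q":[0.318,-0.3846,1.0169],"dq":[-4.279,-0.2057,4.8424],"ee":[-0.0223,-0.1454,0.9613],"trq":[-4.8332,11.5666,0.1641]}
{"k":8,"q":[0.2736,-0.3858,1.0648],"dq":[-4.6037,-0.0353,4.7449],"ee":[-0.023,-0.1416,0.9537],"trq":[-4.5093,12.5511,-0.0012]}
{"k":9,"q":[0.226,-0.3852,1.1116],"dq":[-4.9307,0.1503,4.6236],"ee":[-0.0235,-0.1377,0.9459],"trq":[-4.3992,13.4054,-0.1757]}
{"k":10,"q":[0.175,-0.3827,1.1571],"dq":[-5.2768,0.3532,4.4872],"ee":[-0.0239,-0.1337,0.9379],"trq":[-4.4847,14.1687,-0.3648]}
{"k":11,"q":[0.1203,-0.378,1.2012],"dq":[-5.6588,0.5757,4.3414],"ee":[-0.0242,-0.1297,0.9298],"trq":[-4.764,14.8974,-0.5712]}
{"k":12,"q":[0.0616,-0.371,1.2438],"dq":[-6.0954,0.822,4.1889],"ee":[-0.0243,-0.1258,0.9217],"trq":[-5.2561,15.6635,-0.7959]}
{"k":13,"q":[-0.0019,-0.3614,1.2849],"dq":[-6.6111,1.0991,4.03],"ee":[-0.0242,-0.1218,0.9134],"trq":[-6.0091,16.5653,-1.0383]}
{"k":14,"q":[-0.0712,-0.3488,1.3244],"dq":[-7.2406,1.4182,3.862],"ee":[-0.0238,-0.118,0.9051],"trq":[-7.1201,17.754,-1.2978]}
{"k":15,"q":[-0.1475,-0.3327,1.362],"dq":[-8.0378,1.7989,3.679],"ee":[-0.023,-0.1142,0.8967],"trq":[-8.7758,19.4948,-1.5738]}
{"k":16,"q":[-0.233,-0.3124,1.3978],"dq":[-9.0941,2.2755,3.4687],"ee":[-0.0216,-0.1105,0.8883],"trq":[-11.3226,22.3036,-1.865]}
{"k":17,"q":[-0.3312,-0.2865,1.4311],"dq":[-10.5777,2.9133,3.204],"ee":[-0.0194,-0.1068,0.8798],"trq":[-15.1837,27.1753,-2.1674]}
{"k":18,"q":[-0.4478,-0.2527,1.4613],"dq":[-12.8018,3.8375,2.8197],"ee":[-0.0157,-0.1031,0.8712],"trq":[-16.7649,33.4755,-2.4669]}
{"k":19,"q":[-0.5906,-0.2082,1.4865],"dq":[-15.8529,5.0845,2.1982],"ee":[-0.0095,-0.0993,0.8628],"trq":[26.7314,4.8292,-2.782]}
{"k":20,"q":[-0.7364,-0.1634,1.5084],"dq":[-13.1868,3.8673,2.2184],"ee":[0.0001,-0.0951,0.8545],"trq":[47.3262,-23.6273,-3.6647]}
{"k":21,"q":[-0.8334,-0.1402,1.5353],"dq":[-6.1002,0.7621,3.199],"ee":[0.01,-0.0903,0.8463],"trq":[32.9616,-20.1955,-4.8204]}
{"k":22,"q":[-0.868,-0.144,1.5705],"dq":[-0.8712,-1.4956,3.8391],"ee":[0.0173,-0.0853,0.838],"trq":[24.7947,-17.233,-5.1826]}
{"k":23,"q":[-0.8582,-0.1672,1.6103],"dq":[2.7399,-3.1263,4.0793],"ee":[0.0222,-0.0803,0.83],"trq":[23.0341,-16.4387,-4.9937]}
{"k":24,"q":[-0.8165,-0.2055,1.6512],"dq":[5.4702,-4.4921,4.049],"ee":[0.026,-0.0753,0.8227],"trq":[24.7735,-14.842,-4.5044]}
{"k":25,"q":[-0.7506,-0.2566,1.6906],"dq":[7.5905,-5.7077,3.781],"ee":[0.0302,-0.0702,0.8163],"trq":[0.8916,15.1443,-3.7628]}
{"k":26,"q":[-0.6809,-0.311,1.7246],"dq":[6.3981,-5.1831,3.0519],"ee":[0.0357,-0.0654,0.8109],"trq":[-43.629,54.3688,-2.7118]}
{"k":27,"q":[-0.6427,-0.3489,1.7511],"dq":[1.4458,-2.4497,2.3302],"ee":[0.0415,-0.061,0.806],"trq":[-41.7957,50.1538,-1.9639]}
{"k":28,"q":[-0.6486,-0.3615,1.7727],"dq":[-2.5768,-0.084,2.0011],"ee":[0.0458,-0.0569,0.8009],"trq":[-34.7229,43.083,-1.8366]}
{"k":29,"q":[-0.6907,-0.3527,1.7916],"dq":[-5.865,1.8456,1.775],"ee":[0.0485,-0.0527,0.7955],"trq":[-30.2985,39.986,-1.9538]}
{"k":30,"q":[-0.7649,-0.3255,1.8079],"dq":[-9.0581,3.6004,1.4583],"ee":[0.0505,-0.0485,0.7898],"trq":[-24.722,38.6642,-2.087]}
{"k":31,"q":[-0.8715,-0.2813,1.8201],"dq":[-12.3646,5.2472,0.9323],"ee":[0.0533,-0.0437,0.7838],"trq":[10.8045,10.0365,-2.1551]}
{"k":32,"q":[-0.9942,-0.2304,1.8284],"dq":[-12.1387,4.944,0.739],"ee":[0.0581,-0.0379,0.7779],"trq":[45.355,-32.9224,-2.5447]}
{"k":33,"q":[-1.0883,-0.196,1.84],"dq":[-6.5173,1.9097,1.6485],"ee":[0.0638,-0.0314,0.7718],"trq":[34.8149,-31.5539,-3.5798]}
{"k":34,"q":[-1.1285,-0.1899,1.8608],"dq":[-1.536,-0.6833,2.5293],"ee":[0.0679,-0.0252,0.7654],"trq":[25.7609,-26.8078,-4.2679]}
{"k":35,"q":[-1.1254,-0.2067,1.8889],"dq":[2.1024,-2.648,3.0443],"ee":[0.0702,-0.0196,0.759],"trq":[22.8287,-24.8837,-4.4815]}
{"k":36,"q":[-1.0901,-0.2415,1.9204],"dq":[4.8504,-4.2963,3.2239],"ee":[0.0715,-0.0142,0.7529],"trq":[22.6695,-21.5902,-4.3453]}
{"k":37,"q":[-1.0312,-0.2916,1.9522],"dq":[6.8255,-5.6839,3.0809],"ee":[0.0733,-0.0087,0.7475],"trq":[-1.9683,14.0758,-3.8936]}
{"k":38,"q":[-0.9692,-0.3456,1.9798],"dq":[5.628,-5.1415,2.4547],"ee":[0.0763,-0.0029,0.7429],"trq":[-41.5695,57.2829,-3.0944]}
{"k":39,"q":[-0.9356,-0.3829,2.0008],"dq":[1.2447,-2.3649,1.8181],"ee":[0.0797,0.0027,0.7386],"trq":[-41.2636,54.6144,-2.4813]}
{"k":40,"q":[-0.942,-0.3939,2.0173],"dq":[-2.4851,0.1611,1.5172],"ee":[0.082,0.0077,0.7342],"trq":[-34.6676,47.1572,-2.3311]}
{"k":41,"q":[-0.9823,-0.3818,2.0314],"dq":[-5.6102,2.2564,1.2884],"ee":[0.0828,0.0124,0.7295]}
{"summary": "final q (rad): -0.9823 -0.3818 2.0314"}
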